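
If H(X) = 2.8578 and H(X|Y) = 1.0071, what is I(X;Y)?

I(X;Y) = H(X) - H(X|Y)
I(X;Y) = 2.8578 - 1.0071 = 1.8507 bits


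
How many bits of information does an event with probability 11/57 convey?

Information content I(x) = -log₂(p(x))
I = -log₂(11/57) = -log₂(0.1930)
I = 2.3735 bits


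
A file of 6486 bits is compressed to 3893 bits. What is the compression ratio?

Compression ratio = Original / Compressed
= 6486 / 3893 = 1.67:1


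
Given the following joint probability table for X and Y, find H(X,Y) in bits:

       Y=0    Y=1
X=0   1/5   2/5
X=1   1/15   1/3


H(X,Y) = -Σ p(x,y) log₂ p(x,y)
  p(0,0)=1/5: -0.2000 × log₂(0.2000) = 0.4644
  p(0,1)=2/5: -0.4000 × log₂(0.4000) = 0.5288
  p(1,0)=1/15: -0.0667 × log₂(0.0667) = 0.2605
  p(1,1)=1/3: -0.3333 × log₂(0.3333) = 0.5283
H(X,Y) = 1.7819 bits


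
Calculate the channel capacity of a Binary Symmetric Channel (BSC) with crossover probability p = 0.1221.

For BSC with error probability p:
C = 1 - H(p) where H(p) is binary entropy
H(0.1221) = -0.1221 × log₂(0.1221) - 0.8779 × log₂(0.8779)
H(p) = 0.5354
C = 1 - 0.5354 = 0.4646 bits/use


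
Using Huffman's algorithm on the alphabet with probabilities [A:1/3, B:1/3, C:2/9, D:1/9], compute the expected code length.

Huffman tree construction:
Combine smallest probabilities repeatedly
Resulting codes:
  A: 10 (length 2)
  B: 11 (length 2)
  C: 01 (length 2)
  D: 00 (length 2)
Average length = Σ p(s) × length(s) = 2.0000 bits


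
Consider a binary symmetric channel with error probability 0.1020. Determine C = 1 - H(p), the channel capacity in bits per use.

For BSC with error probability p:
C = 1 - H(p) where H(p) is binary entropy
H(0.1020) = -0.1020 × log₂(0.1020) - 0.8980 × log₂(0.8980)
H(p) = 0.4753
C = 1 - 0.4753 = 0.5247 bits/use


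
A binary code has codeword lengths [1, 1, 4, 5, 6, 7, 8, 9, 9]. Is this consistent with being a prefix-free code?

Kraft inequality: Σ 2^(-l_i) ≤ 1 for prefix-free code
Calculating: 2^(-1) + 2^(-1) + 2^(-4) + 2^(-5) + 2^(-6) + 2^(-7) + 2^(-8) + 2^(-9) + 2^(-9)
= 0.5 + 0.5 + 0.0625 + 0.03125 + 0.015625 + 0.0078125 + 0.00390625 + 0.001953125 + 0.001953125
= 1.1250
Since 1.1250 > 1, prefix-free code does not exist


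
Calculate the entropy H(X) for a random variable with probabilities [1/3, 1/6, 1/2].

H(X) = -Σ p(x) log₂ p(x)
  -1/3 × log₂(1/3) = 0.5283
  -1/6 × log₂(1/6) = 0.4308
  -1/2 × log₂(1/2) = 0.5000
H(X) = 1.4591 bits


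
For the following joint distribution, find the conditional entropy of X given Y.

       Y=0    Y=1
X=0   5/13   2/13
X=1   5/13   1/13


H(X|Y) = Σ_y p(y) H(X|Y=y)
  p(Y=0) = 10/13, H(X|Y=0) = 1.0000
  p(Y=1) = 3/13, H(X|Y=1) = 0.9183
H(X|Y) = 0.7692×1.0000 + 0.2308×0.9183 = 0.9811 bits


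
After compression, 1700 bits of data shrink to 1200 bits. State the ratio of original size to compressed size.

Compression ratio = Original / Compressed
= 1700 / 1200 = 1.42:1


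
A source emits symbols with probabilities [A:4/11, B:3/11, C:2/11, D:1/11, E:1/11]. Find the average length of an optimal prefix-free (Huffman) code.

Huffman tree construction:
Combine smallest probabilities repeatedly
Resulting codes:
  A: 11 (length 2)
  B: 10 (length 2)
  C: 00 (length 2)
  D: 010 (length 3)
  E: 011 (length 3)
Average length = Σ p(s) × length(s) = 2.1818 bits


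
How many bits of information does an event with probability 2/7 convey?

Information content I(x) = -log₂(p(x))
I = -log₂(2/7) = -log₂(0.2857)
I = 1.8074 bits


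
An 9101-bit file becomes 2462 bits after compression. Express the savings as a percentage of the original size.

Space savings = (1 - Compressed/Original) × 100%
= (1 - 2462/9101) × 100%
= 72.95%


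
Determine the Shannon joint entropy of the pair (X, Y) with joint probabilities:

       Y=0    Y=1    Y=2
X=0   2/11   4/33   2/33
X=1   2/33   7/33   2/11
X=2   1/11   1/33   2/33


H(X,Y) = -Σ p(x,y) log₂ p(x,y)
  p(0,0)=2/11: -0.1818 × log₂(0.1818) = 0.4472
  p(0,1)=4/33: -0.1212 × log₂(0.1212) = 0.3690
  p(0,2)=2/33: -0.0606 × log₂(0.0606) = 0.2451
  p(1,0)=2/33: -0.0606 × log₂(0.0606) = 0.2451
  p(1,1)=7/33: -0.2121 × log₂(0.2121) = 0.4745
  p(1,2)=2/11: -0.1818 × log₂(0.1818) = 0.4472
  p(2,0)=1/11: -0.0909 × log₂(0.0909) = 0.3145
  p(2,1)=1/33: -0.0303 × log₂(0.0303) = 0.1529
  p(2,2)=2/33: -0.0606 × log₂(0.0606) = 0.2451
H(X,Y) = 2.9406 bits


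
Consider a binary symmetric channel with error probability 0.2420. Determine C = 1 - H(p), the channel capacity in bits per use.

For BSC with error probability p:
C = 1 - H(p) where H(p) is binary entropy
H(0.2420) = -0.2420 × log₂(0.2420) - 0.7580 × log₂(0.7580)
H(p) = 0.7984
C = 1 - 0.7984 = 0.2016 bits/use


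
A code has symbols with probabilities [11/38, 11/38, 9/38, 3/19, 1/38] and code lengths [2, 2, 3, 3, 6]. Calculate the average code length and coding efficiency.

Average length L = Σ p_i × l_i = 2.5000 bits
Entropy H = 2.0862 bits
Efficiency η = H/L × 100% = 83.45%


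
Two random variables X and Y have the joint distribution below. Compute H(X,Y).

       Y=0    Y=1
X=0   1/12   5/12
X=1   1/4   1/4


H(X,Y) = -Σ p(x,y) log₂ p(x,y)
  p(0,0)=1/12: -0.0833 × log₂(0.0833) = 0.2987
  p(0,1)=5/12: -0.4167 × log₂(0.4167) = 0.5263
  p(1,0)=1/4: -0.2500 × log₂(0.2500) = 0.5000
  p(1,1)=1/4: -0.2500 × log₂(0.2500) = 0.5000
H(X,Y) = 1.8250 bits


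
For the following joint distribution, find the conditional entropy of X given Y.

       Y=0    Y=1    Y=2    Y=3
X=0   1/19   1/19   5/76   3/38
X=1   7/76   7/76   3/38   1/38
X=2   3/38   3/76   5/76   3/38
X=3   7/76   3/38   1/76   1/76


H(X|Y) = Σ_y p(y) H(X|Y=y)
  p(Y=0) = 6/19, H(X|Y=0) = 1.9678
  p(Y=1) = 5/19, H(X|Y=1) = 1.9261
  p(Y=2) = 17/76, H(X|Y=2) = 1.8093
  p(Y=3) = 15/76, H(X|Y=3) = 1.7056
H(X|Y) = 0.3158×1.9678 + 0.2632×1.9261 + 0.2237×1.8093 + 0.1974×1.7056 = 1.8696 bits


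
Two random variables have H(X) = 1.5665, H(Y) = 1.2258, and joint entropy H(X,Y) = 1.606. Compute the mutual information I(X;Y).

I(X;Y) = H(X) + H(Y) - H(X,Y)
I(X;Y) = 1.5665 + 1.2258 - 1.606 = 1.1863 bits


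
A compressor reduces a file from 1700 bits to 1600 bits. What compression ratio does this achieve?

Compression ratio = Original / Compressed
= 1700 / 1600 = 1.06:1


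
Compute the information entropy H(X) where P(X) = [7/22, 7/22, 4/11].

H(X) = -Σ p(x) log₂ p(x)
  -7/22 × log₂(7/22) = 0.5257
  -7/22 × log₂(7/22) = 0.5257
  -4/11 × log₂(4/11) = 0.5307
H(X) = 1.5820 bits


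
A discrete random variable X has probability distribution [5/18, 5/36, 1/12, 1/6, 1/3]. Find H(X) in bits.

H(X) = -Σ p(x) log₂ p(x)
  -5/18 × log₂(5/18) = 0.5133
  -5/36 × log₂(5/36) = 0.3956
  -1/12 × log₂(1/12) = 0.2987
  -1/6 × log₂(1/6) = 0.4308
  -1/3 × log₂(1/3) = 0.5283
H(X) = 2.1668 bits


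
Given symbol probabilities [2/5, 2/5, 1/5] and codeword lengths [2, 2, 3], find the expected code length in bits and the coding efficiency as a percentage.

Average length L = Σ p_i × l_i = 2.2000 bits
Entropy H = 1.5219 bits
Efficiency η = H/L × 100% = 69.18%


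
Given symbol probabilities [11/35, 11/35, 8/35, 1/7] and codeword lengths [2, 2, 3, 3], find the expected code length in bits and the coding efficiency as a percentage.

Average length L = Σ p_i × l_i = 2.3714 bits
Entropy H = 1.9374 bits
Efficiency η = H/L × 100% = 81.70%


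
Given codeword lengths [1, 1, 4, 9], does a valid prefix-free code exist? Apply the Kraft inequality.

Kraft inequality: Σ 2^(-l_i) ≤ 1 for prefix-free code
Calculating: 2^(-1) + 2^(-1) + 2^(-4) + 2^(-9)
= 0.5 + 0.5 + 0.0625 + 0.001953125
= 1.0645
Since 1.0645 > 1, prefix-free code does not exist


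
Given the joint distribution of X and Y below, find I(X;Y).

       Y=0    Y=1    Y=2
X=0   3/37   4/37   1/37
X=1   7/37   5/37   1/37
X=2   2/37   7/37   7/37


H(X) = 1.5309, H(Y) = 1.5460, H(X,Y) = 2.9035
I(X;Y) = H(X) + H(Y) - H(X,Y) = 0.1734 bits


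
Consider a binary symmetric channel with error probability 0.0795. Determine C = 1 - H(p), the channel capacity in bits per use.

For BSC with error probability p:
C = 1 - H(p) where H(p) is binary entropy
H(0.0795) = -0.0795 × log₂(0.0795) - 0.9205 × log₂(0.9205)
H(p) = 0.4004
C = 1 - 0.4004 = 0.5996 bits/use


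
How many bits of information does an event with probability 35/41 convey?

Information content I(x) = -log₂(p(x))
I = -log₂(35/41) = -log₂(0.8537)
I = 0.2283 bits


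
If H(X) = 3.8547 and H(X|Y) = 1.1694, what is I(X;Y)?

I(X;Y) = H(X) - H(X|Y)
I(X;Y) = 3.8547 - 1.1694 = 2.6853 bits


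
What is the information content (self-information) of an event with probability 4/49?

Information content I(x) = -log₂(p(x))
I = -log₂(4/49) = -log₂(0.0816)
I = 3.6147 bits


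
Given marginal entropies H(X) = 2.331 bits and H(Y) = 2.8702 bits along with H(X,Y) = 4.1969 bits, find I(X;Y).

I(X;Y) = H(X) + H(Y) - H(X,Y)
I(X;Y) = 2.331 + 2.8702 - 4.1969 = 1.0043 bits


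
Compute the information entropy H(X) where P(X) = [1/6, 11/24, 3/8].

H(X) = -Σ p(x) log₂ p(x)
  -1/6 × log₂(1/6) = 0.4308
  -11/24 × log₂(11/24) = 0.5159
  -3/8 × log₂(3/8) = 0.5306
H(X) = 1.4773 bits


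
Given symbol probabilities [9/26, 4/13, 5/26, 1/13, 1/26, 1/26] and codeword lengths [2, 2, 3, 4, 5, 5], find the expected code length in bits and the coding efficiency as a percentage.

Average length L = Σ p_i × l_i = 2.5769 bits
Entropy H = 2.1566 bits
Efficiency η = H/L × 100% = 83.69%


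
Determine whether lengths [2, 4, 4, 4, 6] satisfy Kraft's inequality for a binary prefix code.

Kraft inequality: Σ 2^(-l_i) ≤ 1 for prefix-free code
Calculating: 2^(-2) + 2^(-4) + 2^(-4) + 2^(-4) + 2^(-6)
= 0.25 + 0.0625 + 0.0625 + 0.0625 + 0.015625
= 0.4531
Since 0.4531 ≤ 1, prefix-free code exists


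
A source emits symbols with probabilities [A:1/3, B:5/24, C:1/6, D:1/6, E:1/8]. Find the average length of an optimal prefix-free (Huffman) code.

Huffman tree construction:
Combine smallest probabilities repeatedly
Resulting codes:
  A: 11 (length 2)
  B: 01 (length 2)
  C: 101 (length 3)
  D: 00 (length 2)
  E: 100 (length 3)
Average length = Σ p(s) × length(s) = 2.2917 bits


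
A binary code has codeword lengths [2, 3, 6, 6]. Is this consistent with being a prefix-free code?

Kraft inequality: Σ 2^(-l_i) ≤ 1 for prefix-free code
Calculating: 2^(-2) + 2^(-3) + 2^(-6) + 2^(-6)
= 0.25 + 0.125 + 0.015625 + 0.015625
= 0.4062
Since 0.4062 ≤ 1, prefix-free code exists


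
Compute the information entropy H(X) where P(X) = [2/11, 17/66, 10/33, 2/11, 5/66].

H(X) = -Σ p(x) log₂ p(x)
  -2/11 × log₂(2/11) = 0.4472
  -17/66 × log₂(17/66) = 0.5041
  -10/33 × log₂(10/33) = 0.5220
  -2/11 × log₂(2/11) = 0.4472
  -5/66 × log₂(5/66) = 0.2820
H(X) = 2.2024 bits


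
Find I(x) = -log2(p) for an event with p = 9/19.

Information content I(x) = -log₂(p(x))
I = -log₂(9/19) = -log₂(0.4737)
I = 1.0780 bits


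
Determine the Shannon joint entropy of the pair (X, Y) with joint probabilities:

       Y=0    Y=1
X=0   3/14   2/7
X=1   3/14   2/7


H(X,Y) = -Σ p(x,y) log₂ p(x,y)
  p(0,0)=3/14: -0.2143 × log₂(0.2143) = 0.4762
  p(0,1)=2/7: -0.2857 × log₂(0.2857) = 0.5164
  p(1,0)=3/14: -0.2143 × log₂(0.2143) = 0.4762
  p(1,1)=2/7: -0.2857 × log₂(0.2857) = 0.5164
H(X,Y) = 1.9852 bits


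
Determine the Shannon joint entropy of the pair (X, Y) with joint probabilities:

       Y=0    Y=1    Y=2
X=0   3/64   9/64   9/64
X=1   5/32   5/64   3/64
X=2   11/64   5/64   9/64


H(X,Y) = -Σ p(x,y) log₂ p(x,y)
  p(0,0)=3/64: -0.0469 × log₂(0.0469) = 0.2070
  p(0,1)=9/64: -0.1406 × log₂(0.1406) = 0.3980
  p(0,2)=9/64: -0.1406 × log₂(0.1406) = 0.3980
  p(1,0)=5/32: -0.1562 × log₂(0.1562) = 0.4184
  p(1,1)=5/64: -0.0781 × log₂(0.0781) = 0.2873
  p(1,2)=3/64: -0.0469 × log₂(0.0469) = 0.2070
  p(2,0)=11/64: -0.1719 × log₂(0.1719) = 0.4367
  p(2,1)=5/64: -0.0781 × log₂(0.0781) = 0.2873
  p(2,2)=9/64: -0.1406 × log₂(0.1406) = 0.3980
H(X,Y) = 3.0377 bits


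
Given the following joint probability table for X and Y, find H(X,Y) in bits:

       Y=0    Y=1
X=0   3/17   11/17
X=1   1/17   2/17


H(X,Y) = -Σ p(x,y) log₂ p(x,y)
  p(0,0)=3/17: -0.1765 × log₂(0.1765) = 0.4416
  p(0,1)=11/17: -0.6471 × log₂(0.6471) = 0.4064
  p(1,0)=1/17: -0.0588 × log₂(0.0588) = 0.2404
  p(1,1)=2/17: -0.1176 × log₂(0.1176) = 0.3632
H(X,Y) = 1.4517 bits


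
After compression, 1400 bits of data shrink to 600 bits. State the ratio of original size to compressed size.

Compression ratio = Original / Compressed
= 1400 / 600 = 2.33:1


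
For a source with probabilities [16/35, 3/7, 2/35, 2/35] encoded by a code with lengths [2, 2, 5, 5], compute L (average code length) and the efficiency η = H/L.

Average length L = Σ p_i × l_i = 2.3429 bits
Entropy H = 1.5120 bits
Efficiency η = H/L × 100% = 64.54%


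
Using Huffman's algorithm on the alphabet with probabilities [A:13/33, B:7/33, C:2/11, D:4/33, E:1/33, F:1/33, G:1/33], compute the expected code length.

Huffman tree construction:
Combine smallest probabilities repeatedly
Resulting codes:
  A: 11 (length 2)
  B: 01 (length 2)
  C: 00 (length 2)
  D: 101 (length 3)
  E: 10010 (length 5)
  F: 10011 (length 5)
  G: 1000 (length 4)
Average length = Σ p(s) × length(s) = 2.3636 bits


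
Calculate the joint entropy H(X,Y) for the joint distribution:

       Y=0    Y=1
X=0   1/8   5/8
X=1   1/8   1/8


H(X,Y) = -Σ p(x,y) log₂ p(x,y)
  p(0,0)=1/8: -0.1250 × log₂(0.1250) = 0.3750
  p(0,1)=5/8: -0.6250 × log₂(0.6250) = 0.4238
  p(1,0)=1/8: -0.1250 × log₂(0.1250) = 0.3750
  p(1,1)=1/8: -0.1250 × log₂(0.1250) = 0.3750
H(X,Y) = 1.5488 bits


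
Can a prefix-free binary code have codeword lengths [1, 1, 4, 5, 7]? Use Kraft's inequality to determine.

Kraft inequality: Σ 2^(-l_i) ≤ 1 for prefix-free code
Calculating: 2^(-1) + 2^(-1) + 2^(-4) + 2^(-5) + 2^(-7)
= 0.5 + 0.5 + 0.0625 + 0.03125 + 0.0078125
= 1.1016
Since 1.1016 > 1, prefix-free code does not exist


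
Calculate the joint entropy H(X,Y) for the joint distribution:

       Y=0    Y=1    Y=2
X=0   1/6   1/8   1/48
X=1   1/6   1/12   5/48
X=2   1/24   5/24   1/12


H(X,Y) = -Σ p(x,y) log₂ p(x,y)
  p(0,0)=1/6: -0.1667 × log₂(0.1667) = 0.4308
  p(0,1)=1/8: -0.1250 × log₂(0.1250) = 0.3750
  p(0,2)=1/48: -0.0208 × log₂(0.0208) = 0.1164
  p(1,0)=1/6: -0.1667 × log₂(0.1667) = 0.4308
  p(1,1)=1/12: -0.0833 × log₂(0.0833) = 0.2987
  p(1,2)=5/48: -0.1042 × log₂(0.1042) = 0.3399
  p(2,0)=1/24: -0.0417 × log₂(0.0417) = 0.1910
  p(2,1)=5/24: -0.2083 × log₂(0.2083) = 0.4715
  p(2,2)=1/12: -0.0833 × log₂(0.0833) = 0.2987
H(X,Y) = 2.9529 bits


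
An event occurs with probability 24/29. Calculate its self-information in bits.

Information content I(x) = -log₂(p(x))
I = -log₂(24/29) = -log₂(0.8276)
I = 0.2730 bits


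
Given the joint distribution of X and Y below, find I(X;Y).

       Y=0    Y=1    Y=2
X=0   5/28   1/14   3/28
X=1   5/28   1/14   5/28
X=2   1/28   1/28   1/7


H(X) = 1.5306, H(Y) = 1.4972, H(X,Y) = 2.9651
I(X;Y) = H(X) + H(Y) - H(X,Y) = 0.0628 bits


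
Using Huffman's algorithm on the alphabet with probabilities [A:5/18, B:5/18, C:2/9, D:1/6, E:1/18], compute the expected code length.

Huffman tree construction:
Combine smallest probabilities repeatedly
Resulting codes:
  A: 10 (length 2)
  B: 11 (length 2)
  C: 00 (length 2)
  D: 011 (length 3)
  E: 010 (length 3)
Average length = Σ p(s) × length(s) = 2.2222 bits


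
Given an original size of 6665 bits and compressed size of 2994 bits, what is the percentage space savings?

Space savings = (1 - Compressed/Original) × 100%
= (1 - 2994/6665) × 100%
= 55.08%


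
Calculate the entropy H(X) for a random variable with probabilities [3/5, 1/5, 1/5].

H(X) = -Σ p(x) log₂ p(x)
  -3/5 × log₂(3/5) = 0.4422
  -1/5 × log₂(1/5) = 0.4644
  -1/5 × log₂(1/5) = 0.4644
H(X) = 1.3710 bits


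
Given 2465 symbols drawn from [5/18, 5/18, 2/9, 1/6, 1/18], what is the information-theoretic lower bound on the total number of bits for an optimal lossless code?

Entropy H = 2.1714 bits/symbol
Minimum bits = H × n = 2.1714 × 2465
= 5352.40 bits


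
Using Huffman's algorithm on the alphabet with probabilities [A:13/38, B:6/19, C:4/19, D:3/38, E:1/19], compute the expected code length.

Huffman tree construction:
Combine smallest probabilities repeatedly
Resulting codes:
  A: 11 (length 2)
  B: 10 (length 2)
  C: 01 (length 2)
  D: 001 (length 3)
  E: 000 (length 3)
Average length = Σ p(s) × length(s) = 2.1316 bits


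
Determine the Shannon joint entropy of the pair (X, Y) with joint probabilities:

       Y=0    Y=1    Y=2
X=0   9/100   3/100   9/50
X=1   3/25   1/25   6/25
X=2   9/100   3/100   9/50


H(X,Y) = -Σ p(x,y) log₂ p(x,y)
  p(0,0)=9/100: -0.0900 × log₂(0.0900) = 0.3127
  p(0,1)=3/100: -0.0300 × log₂(0.0300) = 0.1518
  p(0,2)=9/50: -0.1800 × log₂(0.1800) = 0.4453
  p(1,0)=3/25: -0.1200 × log₂(0.1200) = 0.3671
  p(1,1)=1/25: -0.0400 × log₂(0.0400) = 0.1858
  p(1,2)=6/25: -0.2400 × log₂(0.2400) = 0.4941
  p(2,0)=9/100: -0.0900 × log₂(0.0900) = 0.3127
  p(2,1)=3/100: -0.0300 × log₂(0.0300) = 0.1518
  p(2,2)=9/50: -0.1800 × log₂(0.1800) = 0.4453
H(X,Y) = 2.8664 bits


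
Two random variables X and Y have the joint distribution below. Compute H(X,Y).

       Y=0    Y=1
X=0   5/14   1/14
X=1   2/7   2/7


H(X,Y) = -Σ p(x,y) log₂ p(x,y)
  p(0,0)=5/14: -0.3571 × log₂(0.3571) = 0.5305
  p(0,1)=1/14: -0.0714 × log₂(0.0714) = 0.2720
  p(1,0)=2/7: -0.2857 × log₂(0.2857) = 0.5164
  p(1,1)=2/7: -0.2857 × log₂(0.2857) = 0.5164
H(X,Y) = 1.8352 bits


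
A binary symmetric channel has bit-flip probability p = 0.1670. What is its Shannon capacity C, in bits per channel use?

For BSC with error probability p:
C = 1 - H(p) where H(p) is binary entropy
H(0.1670) = -0.1670 × log₂(0.1670) - 0.8330 × log₂(0.8330)
H(p) = 0.6508
C = 1 - 0.6508 = 0.3492 bits/use


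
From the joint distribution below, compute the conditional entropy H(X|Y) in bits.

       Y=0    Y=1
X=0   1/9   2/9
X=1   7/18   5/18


H(X|Y) = Σ_y p(y) H(X|Y=y)
  p(Y=0) = 1/2, H(X|Y=0) = 0.7642
  p(Y=1) = 1/2, H(X|Y=1) = 0.9911
H(X|Y) = 0.5000×0.7642 + 0.5000×0.9911 = 0.8776 bits


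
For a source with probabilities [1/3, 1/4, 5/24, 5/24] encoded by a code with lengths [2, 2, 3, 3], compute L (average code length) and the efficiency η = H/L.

Average length L = Σ p_i × l_i = 2.4167 bits
Entropy H = 1.9713 bits
Efficiency η = H/L × 100% = 81.57%


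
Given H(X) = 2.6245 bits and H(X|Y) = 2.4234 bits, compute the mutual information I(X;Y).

I(X;Y) = H(X) - H(X|Y)
I(X;Y) = 2.6245 - 2.4234 = 0.2011 bits


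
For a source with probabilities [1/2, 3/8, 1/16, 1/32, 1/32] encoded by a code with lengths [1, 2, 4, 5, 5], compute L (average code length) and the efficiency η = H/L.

Average length L = Σ p_i × l_i = 1.8125 bits
Entropy H = 1.5931 bits
Efficiency η = H/L × 100% = 87.90%


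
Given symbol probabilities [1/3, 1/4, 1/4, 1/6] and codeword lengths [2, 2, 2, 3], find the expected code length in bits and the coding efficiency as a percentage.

Average length L = Σ p_i × l_i = 2.1667 bits
Entropy H = 1.9591 bits
Efficiency η = H/L × 100% = 90.42%


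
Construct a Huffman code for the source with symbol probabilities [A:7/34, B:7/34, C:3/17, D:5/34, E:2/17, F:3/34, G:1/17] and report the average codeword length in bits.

Huffman tree construction:
Combine smallest probabilities repeatedly
Resulting codes:
  A: 00 (length 2)
  B: 01 (length 2)
  C: 111 (length 3)
  D: 101 (length 3)
  E: 100 (length 3)
  F: 1101 (length 4)
  G: 1100 (length 4)
Average length = Σ p(s) × length(s) = 2.7353 bits


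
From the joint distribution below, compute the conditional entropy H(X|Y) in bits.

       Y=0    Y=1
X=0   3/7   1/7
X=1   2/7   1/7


H(X|Y) = Σ_y p(y) H(X|Y=y)
  p(Y=0) = 5/7, H(X|Y=0) = 0.9710
  p(Y=1) = 2/7, H(X|Y=1) = 1.0000
H(X|Y) = 0.7143×0.9710 + 0.2857×1.0000 = 0.9793 bits


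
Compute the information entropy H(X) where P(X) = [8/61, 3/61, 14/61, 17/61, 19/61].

H(X) = -Σ p(x) log₂ p(x)
  -8/61 × log₂(8/61) = 0.3844
  -3/61 × log₂(3/61) = 0.2137
  -14/61 × log₂(14/61) = 0.4873
  -17/61 × log₂(17/61) = 0.5137
  -19/61 × log₂(19/61) = 0.5242
H(X) = 2.1233 bits


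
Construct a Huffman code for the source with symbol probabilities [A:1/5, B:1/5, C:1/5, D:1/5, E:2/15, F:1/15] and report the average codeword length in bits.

Huffman tree construction:
Combine smallest probabilities repeatedly
Resulting codes:
  A: 110 (length 3)
  B: 111 (length 3)
  C: 00 (length 2)
  D: 01 (length 2)
  E: 101 (length 3)
  F: 100 (length 3)
Average length = Σ p(s) × length(s) = 2.6000 bits


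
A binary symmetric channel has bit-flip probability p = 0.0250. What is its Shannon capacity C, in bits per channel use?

For BSC with error probability p:
C = 1 - H(p) where H(p) is binary entropy
H(0.0250) = -0.0250 × log₂(0.0250) - 0.9750 × log₂(0.9750)
H(p) = 0.1687
C = 1 - 0.1687 = 0.8313 bits/use


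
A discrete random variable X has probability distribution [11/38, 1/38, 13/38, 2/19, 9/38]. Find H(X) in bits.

H(X) = -Σ p(x) log₂ p(x)
  -11/38 × log₂(11/38) = 0.5177
  -1/38 × log₂(1/38) = 0.1381
  -13/38 × log₂(13/38) = 0.5294
  -2/19 × log₂(2/19) = 0.3419
  -9/38 × log₂(9/38) = 0.4922
H(X) = 2.0193 bits


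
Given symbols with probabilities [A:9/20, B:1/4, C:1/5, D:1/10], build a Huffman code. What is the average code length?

Huffman tree construction:
Combine smallest probabilities repeatedly
Resulting codes:
  A: 0 (length 1)
  B: 10 (length 2)
  C: 111 (length 3)
  D: 110 (length 3)
Average length = Σ p(s) × length(s) = 1.8500 bits


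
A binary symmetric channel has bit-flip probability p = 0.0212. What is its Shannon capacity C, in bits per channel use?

For BSC with error probability p:
C = 1 - H(p) where H(p) is binary entropy
H(0.0212) = -0.0212 × log₂(0.0212) - 0.9788 × log₂(0.9788)
H(p) = 0.1481
C = 1 - 0.1481 = 0.8519 bits/use


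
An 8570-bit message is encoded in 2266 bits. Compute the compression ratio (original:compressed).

Compression ratio = Original / Compressed
= 8570 / 2266 = 3.78:1


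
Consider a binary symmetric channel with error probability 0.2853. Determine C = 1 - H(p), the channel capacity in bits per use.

For BSC with error probability p:
C = 1 - H(p) where H(p) is binary entropy
H(0.2853) = -0.2853 × log₂(0.2853) - 0.7147 × log₂(0.7147)
H(p) = 0.8626
C = 1 - 0.8626 = 0.1374 bits/use


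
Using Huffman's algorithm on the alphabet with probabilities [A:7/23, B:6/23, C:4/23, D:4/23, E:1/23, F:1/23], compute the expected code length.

Huffman tree construction:
Combine smallest probabilities repeatedly
Resulting codes:
  A: 11 (length 2)
  B: 01 (length 2)
  C: 101 (length 3)
  D: 00 (length 2)
  E: 1000 (length 4)
  F: 1001 (length 4)
Average length = Σ p(s) × length(s) = 2.3478 bits


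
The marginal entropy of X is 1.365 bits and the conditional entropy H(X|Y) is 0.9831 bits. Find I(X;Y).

I(X;Y) = H(X) - H(X|Y)
I(X;Y) = 1.365 - 0.9831 = 0.3819 bits


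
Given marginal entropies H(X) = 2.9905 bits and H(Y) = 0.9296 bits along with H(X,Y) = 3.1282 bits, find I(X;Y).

I(X;Y) = H(X) + H(Y) - H(X,Y)
I(X;Y) = 2.9905 + 0.9296 - 3.1282 = 0.7919 bits


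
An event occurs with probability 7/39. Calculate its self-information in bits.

Information content I(x) = -log₂(p(x))
I = -log₂(7/39) = -log₂(0.1795)
I = 2.4780 bits


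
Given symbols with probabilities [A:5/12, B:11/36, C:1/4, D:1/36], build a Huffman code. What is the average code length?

Huffman tree construction:
Combine smallest probabilities repeatedly
Resulting codes:
  A: 0 (length 1)
  B: 11 (length 2)
  C: 101 (length 3)
  D: 100 (length 3)
Average length = Σ p(s) × length(s) = 1.8611 bits


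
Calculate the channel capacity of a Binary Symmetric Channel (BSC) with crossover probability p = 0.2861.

For BSC with error probability p:
C = 1 - H(p) where H(p) is binary entropy
H(0.2861) = -0.2861 × log₂(0.2861) - 0.7139 × log₂(0.7139)
H(p) = 0.8636
C = 1 - 0.8636 = 0.1364 bits/use


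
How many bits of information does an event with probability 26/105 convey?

Information content I(x) = -log₂(p(x))
I = -log₂(26/105) = -log₂(0.2476)
I = 2.0138 bits


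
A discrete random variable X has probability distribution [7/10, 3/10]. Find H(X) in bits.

H(X) = -Σ p(x) log₂ p(x)
  -7/10 × log₂(7/10) = 0.3602
  -3/10 × log₂(3/10) = 0.5211
H(X) = 0.8813 bits


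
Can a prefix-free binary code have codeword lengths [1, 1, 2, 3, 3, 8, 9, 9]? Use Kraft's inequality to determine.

Kraft inequality: Σ 2^(-l_i) ≤ 1 for prefix-free code
Calculating: 2^(-1) + 2^(-1) + 2^(-2) + 2^(-3) + 2^(-3) + 2^(-8) + 2^(-9) + 2^(-9)
= 0.5 + 0.5 + 0.25 + 0.125 + 0.125 + 0.00390625 + 0.001953125 + 0.001953125
= 1.5078
Since 1.5078 > 1, prefix-free code does not exist


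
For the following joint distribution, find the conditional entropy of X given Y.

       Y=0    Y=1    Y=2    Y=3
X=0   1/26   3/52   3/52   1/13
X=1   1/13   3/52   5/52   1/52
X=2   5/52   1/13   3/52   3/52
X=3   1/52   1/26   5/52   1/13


H(X|Y) = Σ_y p(y) H(X|Y=y)
  p(Y=0) = 3/13, H(X|Y=0) = 1.7842
  p(Y=1) = 3/13, H(X|Y=1) = 1.9591
  p(Y=2) = 4/13, H(X|Y=2) = 1.9544
  p(Y=3) = 3/13, H(X|Y=3) = 1.8554
H(X|Y) = 0.2308×1.7842 + 0.2308×1.9591 + 0.3077×1.9544 + 0.2308×1.8554 = 1.8934 bits


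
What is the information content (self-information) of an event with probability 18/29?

Information content I(x) = -log₂(p(x))
I = -log₂(18/29) = -log₂(0.6207)
I = 0.6881 bits


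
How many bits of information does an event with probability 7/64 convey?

Information content I(x) = -log₂(p(x))
I = -log₂(7/64) = -log₂(0.1094)
I = 3.1926 bits


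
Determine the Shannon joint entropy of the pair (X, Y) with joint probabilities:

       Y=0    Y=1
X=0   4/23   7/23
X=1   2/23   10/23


H(X,Y) = -Σ p(x,y) log₂ p(x,y)
  p(0,0)=4/23: -0.1739 × log₂(0.1739) = 0.4389
  p(0,1)=7/23: -0.3043 × log₂(0.3043) = 0.5223
  p(1,0)=2/23: -0.0870 × log₂(0.0870) = 0.3064
  p(1,1)=10/23: -0.4348 × log₂(0.4348) = 0.5224
H(X,Y) = 1.7901 bits


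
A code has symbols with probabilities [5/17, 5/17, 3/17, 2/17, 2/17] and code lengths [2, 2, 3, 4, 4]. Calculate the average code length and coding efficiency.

Average length L = Σ p_i × l_i = 2.6471 bits
Entropy H = 2.2066 bits
Efficiency η = H/L × 100% = 83.36%


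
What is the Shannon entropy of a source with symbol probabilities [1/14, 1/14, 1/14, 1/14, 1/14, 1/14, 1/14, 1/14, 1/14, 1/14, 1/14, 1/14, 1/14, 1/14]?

H(X) = -Σ p(x) log₂ p(x)
  -1/14 × log₂(1/14) = 0.2720
  -1/14 × log₂(1/14) = 0.2720
  -1/14 × log₂(1/14) = 0.2720
  -1/14 × log₂(1/14) = 0.2720
  -1/14 × log₂(1/14) = 0.2720
  -1/14 × log₂(1/14) = 0.2720
  -1/14 × log₂(1/14) = 0.2720
  -1/14 × log₂(1/14) = 0.2720
  -1/14 × log₂(1/14) = 0.2720
  -1/14 × log₂(1/14) = 0.2720
  -1/14 × log₂(1/14) = 0.2720
  -1/14 × log₂(1/14) = 0.2720
  -1/14 × log₂(1/14) = 0.2720
  -1/14 × log₂(1/14) = 0.2720
H(X) = 3.8074 bits


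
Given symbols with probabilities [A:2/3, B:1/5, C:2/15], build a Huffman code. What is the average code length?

Huffman tree construction:
Combine smallest probabilities repeatedly
Resulting codes:
  A: 1 (length 1)
  B: 01 (length 2)
  C: 00 (length 2)
Average length = Σ p(s) × length(s) = 1.3333 bits


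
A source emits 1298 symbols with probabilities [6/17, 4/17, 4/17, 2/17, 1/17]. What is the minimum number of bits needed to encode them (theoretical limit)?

Entropy H = 2.1163 bits/symbol
Minimum bits = H × n = 2.1163 × 1298
= 2746.96 bits


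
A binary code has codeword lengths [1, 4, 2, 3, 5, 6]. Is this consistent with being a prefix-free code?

Kraft inequality: Σ 2^(-l_i) ≤ 1 for prefix-free code
Calculating: 2^(-1) + 2^(-4) + 2^(-2) + 2^(-3) + 2^(-5) + 2^(-6)
= 0.5 + 0.0625 + 0.25 + 0.125 + 0.03125 + 0.015625
= 0.9844
Since 0.9844 ≤ 1, prefix-free code exists


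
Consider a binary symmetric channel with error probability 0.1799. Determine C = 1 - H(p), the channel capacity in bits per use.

For BSC with error probability p:
C = 1 - H(p) where H(p) is binary entropy
H(0.1799) = -0.1799 × log₂(0.1799) - 0.8201 × log₂(0.8201)
H(p) = 0.6799
C = 1 - 0.6799 = 0.3201 bits/use


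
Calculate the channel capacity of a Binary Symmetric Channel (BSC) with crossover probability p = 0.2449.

For BSC with error probability p:
C = 1 - H(p) where H(p) is binary entropy
H(0.2449) = -0.2449 × log₂(0.2449) - 0.7551 × log₂(0.7551)
H(p) = 0.8031
C = 1 - 0.8031 = 0.1969 bits/use


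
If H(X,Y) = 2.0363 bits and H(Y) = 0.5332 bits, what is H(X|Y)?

Chain rule: H(X,Y) = H(X|Y) + H(Y)
H(X|Y) = H(X,Y) - H(Y) = 2.0363 - 0.5332 = 1.5031 bits


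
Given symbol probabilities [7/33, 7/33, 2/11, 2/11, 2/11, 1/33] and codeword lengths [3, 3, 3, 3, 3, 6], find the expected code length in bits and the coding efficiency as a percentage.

Average length L = Σ p_i × l_i = 3.0909 bits
Entropy H = 2.4434 bits
Efficiency η = H/L × 100% = 79.05%


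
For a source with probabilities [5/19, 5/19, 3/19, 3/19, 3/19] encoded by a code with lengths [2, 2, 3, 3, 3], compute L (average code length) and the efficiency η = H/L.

Average length L = Σ p_i × l_i = 2.4737 bits
Entropy H = 2.2751 bits
Efficiency η = H/L × 100% = 91.97%


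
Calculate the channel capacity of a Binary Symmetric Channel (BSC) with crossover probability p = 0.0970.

For BSC with error probability p:
C = 1 - H(p) where H(p) is binary entropy
H(0.0970) = -0.0970 × log₂(0.0970) - 0.9030 × log₂(0.9030)
H(p) = 0.4594
C = 1 - 0.4594 = 0.5406 bits/use


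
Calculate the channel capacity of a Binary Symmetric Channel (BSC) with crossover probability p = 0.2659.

For BSC with error probability p:
C = 1 - H(p) where H(p) is binary entropy
H(0.2659) = -0.2659 × log₂(0.2659) - 0.7341 × log₂(0.7341)
H(p) = 0.8355
C = 1 - 0.8355 = 0.1645 bits/use


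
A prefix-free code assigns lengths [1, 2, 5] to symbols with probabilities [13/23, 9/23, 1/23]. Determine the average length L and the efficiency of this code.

Average length L = Σ p_i × l_i = 1.5652 bits
Entropy H = 1.1916 bits
Efficiency η = H/L × 100% = 76.13%


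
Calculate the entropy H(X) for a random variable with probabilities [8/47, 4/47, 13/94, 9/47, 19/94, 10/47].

H(X) = -Σ p(x) log₂ p(x)
  -8/47 × log₂(8/47) = 0.4348
  -4/47 × log₂(4/47) = 0.3025
  -13/94 × log₂(13/94) = 0.3947
  -9/47 × log₂(9/47) = 0.4566
  -19/94 × log₂(19/94) = 0.4662
  -10/47 × log₂(10/47) = 0.4750
H(X) = 2.5300 bits


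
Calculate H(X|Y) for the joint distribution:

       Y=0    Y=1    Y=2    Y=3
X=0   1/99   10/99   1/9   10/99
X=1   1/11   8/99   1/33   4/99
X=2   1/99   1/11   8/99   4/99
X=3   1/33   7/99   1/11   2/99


H(X|Y) = Σ_y p(y) H(X|Y=y)
  p(Y=0) = 14/99, H(X|Y=0) = 1.4299
  p(Y=1) = 34/99, H(X|Y=1) = 1.9875
  p(Y=2) = 31/99, H(X|Y=2) = 1.8788
  p(Y=3) = 20/99, H(X|Y=3) = 1.7610
H(X|Y) = 0.1414×1.4299 + 0.3434×1.9875 + 0.3131×1.8788 + 0.2020×1.7610 = 1.8288 bits


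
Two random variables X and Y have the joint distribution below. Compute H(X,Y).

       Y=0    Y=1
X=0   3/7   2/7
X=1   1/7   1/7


H(X,Y) = -Σ p(x,y) log₂ p(x,y)
  p(0,0)=3/7: -0.4286 × log₂(0.4286) = 0.5239
  p(0,1)=2/7: -0.2857 × log₂(0.2857) = 0.5164
  p(1,0)=1/7: -0.1429 × log₂(0.1429) = 0.4011
  p(1,1)=1/7: -0.1429 × log₂(0.1429) = 0.4011
H(X,Y) = 1.8424 bits


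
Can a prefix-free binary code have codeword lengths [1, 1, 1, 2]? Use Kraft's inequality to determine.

Kraft inequality: Σ 2^(-l_i) ≤ 1 for prefix-free code
Calculating: 2^(-1) + 2^(-1) + 2^(-1) + 2^(-2)
= 0.5 + 0.5 + 0.5 + 0.25
= 1.7500
Since 1.7500 > 1, prefix-free code does not exist


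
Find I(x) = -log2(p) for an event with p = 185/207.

Information content I(x) = -log₂(p(x))
I = -log₂(185/207) = -log₂(0.8937)
I = 0.1621 bits


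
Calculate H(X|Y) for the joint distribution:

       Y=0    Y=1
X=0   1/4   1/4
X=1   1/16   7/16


H(X|Y) = Σ_y p(y) H(X|Y=y)
  p(Y=0) = 5/16, H(X|Y=0) = 0.7219
  p(Y=1) = 11/16, H(X|Y=1) = 0.9457
H(X|Y) = 0.3125×0.7219 + 0.6875×0.9457 = 0.8757 bits


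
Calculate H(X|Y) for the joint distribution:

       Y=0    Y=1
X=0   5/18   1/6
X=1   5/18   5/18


H(X|Y) = Σ_y p(y) H(X|Y=y)
  p(Y=0) = 5/9, H(X|Y=0) = 1.0000
  p(Y=1) = 4/9, H(X|Y=1) = 0.9544
H(X|Y) = 0.5556×1.0000 + 0.4444×0.9544 = 0.9797 bits


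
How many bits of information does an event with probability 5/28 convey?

Information content I(x) = -log₂(p(x))
I = -log₂(5/28) = -log₂(0.1786)
I = 2.4854 bits


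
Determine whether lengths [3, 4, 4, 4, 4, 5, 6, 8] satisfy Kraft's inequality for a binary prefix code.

Kraft inequality: Σ 2^(-l_i) ≤ 1 for prefix-free code
Calculating: 2^(-3) + 2^(-4) + 2^(-4) + 2^(-4) + 2^(-4) + 2^(-5) + 2^(-6) + 2^(-8)
= 0.125 + 0.0625 + 0.0625 + 0.0625 + 0.0625 + 0.03125 + 0.015625 + 0.00390625
= 0.4258
Since 0.4258 ≤ 1, prefix-free code exists


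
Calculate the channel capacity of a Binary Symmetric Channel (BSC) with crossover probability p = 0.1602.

For BSC with error probability p:
C = 1 - H(p) where H(p) is binary entropy
H(0.1602) = -0.1602 × log₂(0.1602) - 0.8398 × log₂(0.8398)
H(p) = 0.6348
C = 1 - 0.6348 = 0.3652 bits/use


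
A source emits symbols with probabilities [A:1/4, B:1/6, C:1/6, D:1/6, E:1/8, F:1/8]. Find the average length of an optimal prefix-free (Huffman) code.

Huffman tree construction:
Combine smallest probabilities repeatedly
Resulting codes:
  A: 01 (length 2)
  B: 110 (length 3)
  C: 111 (length 3)
  D: 00 (length 2)
  E: 100 (length 3)
  F: 101 (length 3)
Average length = Σ p(s) × length(s) = 2.5833 bits


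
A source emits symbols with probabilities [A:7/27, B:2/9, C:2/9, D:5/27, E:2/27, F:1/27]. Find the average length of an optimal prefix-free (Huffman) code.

Huffman tree construction:
Combine smallest probabilities repeatedly
Resulting codes:
  A: 10 (length 2)
  B: 00 (length 2)
  C: 01 (length 2)
  D: 111 (length 3)
  E: 1101 (length 4)
  F: 1100 (length 4)
Average length = Σ p(s) × length(s) = 2.4074 bits


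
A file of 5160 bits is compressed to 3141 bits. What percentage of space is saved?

Space savings = (1 - Compressed/Original) × 100%
= (1 - 3141/5160) × 100%
= 39.13%


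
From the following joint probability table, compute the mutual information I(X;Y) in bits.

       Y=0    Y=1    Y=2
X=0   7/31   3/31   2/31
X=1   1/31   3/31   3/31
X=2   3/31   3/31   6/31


H(X) = 1.5448, H(Y) = 1.5788, H(X,Y) = 2.9885
I(X;Y) = H(X) + H(Y) - H(X,Y) = 0.1351 bits


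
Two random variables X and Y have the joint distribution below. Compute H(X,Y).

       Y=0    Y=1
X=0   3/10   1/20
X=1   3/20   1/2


H(X,Y) = -Σ p(x,y) log₂ p(x,y)
  p(0,0)=3/10: -0.3000 × log₂(0.3000) = 0.5211
  p(0,1)=1/20: -0.0500 × log₂(0.0500) = 0.2161
  p(1,0)=3/20: -0.1500 × log₂(0.1500) = 0.4105
  p(1,1)=1/2: -0.5000 × log₂(0.5000) = 0.5000
H(X,Y) = 1.6477 bits


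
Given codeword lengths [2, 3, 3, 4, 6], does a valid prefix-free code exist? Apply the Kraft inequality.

Kraft inequality: Σ 2^(-l_i) ≤ 1 for prefix-free code
Calculating: 2^(-2) + 2^(-3) + 2^(-3) + 2^(-4) + 2^(-6)
= 0.25 + 0.125 + 0.125 + 0.0625 + 0.015625
= 0.5781
Since 0.5781 ≤ 1, prefix-free code exists


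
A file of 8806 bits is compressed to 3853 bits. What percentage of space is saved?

Space savings = (1 - Compressed/Original) × 100%
= (1 - 3853/8806) × 100%
= 56.25%


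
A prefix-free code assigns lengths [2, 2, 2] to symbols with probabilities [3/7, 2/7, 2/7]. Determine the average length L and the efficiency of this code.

Average length L = Σ p_i × l_i = 2.0000 bits
Entropy H = 1.5567 bits
Efficiency η = H/L × 100% = 77.83%


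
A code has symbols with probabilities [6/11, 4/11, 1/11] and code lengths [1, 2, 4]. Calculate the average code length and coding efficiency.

Average length L = Σ p_i × l_i = 1.6364 bits
Entropy H = 1.3222 bits
Efficiency η = H/L × 100% = 80.80%


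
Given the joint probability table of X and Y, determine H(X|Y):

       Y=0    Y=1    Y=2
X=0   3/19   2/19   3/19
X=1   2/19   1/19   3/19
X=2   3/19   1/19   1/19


H(X|Y) = Σ_y p(y) H(X|Y=y)
  p(Y=0) = 8/19, H(X|Y=0) = 1.5613
  p(Y=1) = 4/19, H(X|Y=1) = 1.5000
  p(Y=2) = 7/19, H(X|Y=2) = 1.4488
H(X|Y) = 0.4211×1.5613 + 0.2105×1.5000 + 0.3684×1.4488 = 1.5069 bits


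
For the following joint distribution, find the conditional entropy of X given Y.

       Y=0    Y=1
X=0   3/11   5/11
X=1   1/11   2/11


H(X|Y) = Σ_y p(y) H(X|Y=y)
  p(Y=0) = 4/11, H(X|Y=0) = 0.8113
  p(Y=1) = 7/11, H(X|Y=1) = 0.8631
H(X|Y) = 0.3636×0.8113 + 0.6364×0.8631 = 0.8443 bits


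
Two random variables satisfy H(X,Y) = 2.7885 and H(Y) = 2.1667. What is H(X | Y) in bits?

Chain rule: H(X,Y) = H(X|Y) + H(Y)
H(X|Y) = H(X,Y) - H(Y) = 2.7885 - 2.1667 = 0.6218 bits


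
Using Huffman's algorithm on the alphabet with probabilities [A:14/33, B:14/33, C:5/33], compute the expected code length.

Huffman tree construction:
Combine smallest probabilities repeatedly
Resulting codes:
  A: 11 (length 2)
  B: 0 (length 1)
  C: 10 (length 2)
Average length = Σ p(s) × length(s) = 1.5758 bits


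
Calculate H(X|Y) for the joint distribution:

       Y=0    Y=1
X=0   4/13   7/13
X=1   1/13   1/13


H(X|Y) = Σ_y p(y) H(X|Y=y)
  p(Y=0) = 5/13, H(X|Y=0) = 0.7219
  p(Y=1) = 8/13, H(X|Y=1) = 0.5436
H(X|Y) = 0.3846×0.7219 + 0.6154×0.5436 = 0.6122 bits


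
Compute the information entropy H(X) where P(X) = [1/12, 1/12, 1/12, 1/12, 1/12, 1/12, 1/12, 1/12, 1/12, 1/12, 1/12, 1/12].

H(X) = -Σ p(x) log₂ p(x)
  -1/12 × log₂(1/12) = 0.2987
  -1/12 × log₂(1/12) = 0.2987
  -1/12 × log₂(1/12) = 0.2987
  -1/12 × log₂(1/12) = 0.2987
  -1/12 × log₂(1/12) = 0.2987
  -1/12 × log₂(1/12) = 0.2987
  -1/12 × log₂(1/12) = 0.2987
  -1/12 × log₂(1/12) = 0.2987
  -1/12 × log₂(1/12) = 0.2987
  -1/12 × log₂(1/12) = 0.2987
  -1/12 × log₂(1/12) = 0.2987
  -1/12 × log₂(1/12) = 0.2987
H(X) = 3.5850 bits


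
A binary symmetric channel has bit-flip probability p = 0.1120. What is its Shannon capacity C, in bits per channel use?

For BSC with error probability p:
C = 1 - H(p) where H(p) is binary entropy
H(0.1120) = -0.1120 × log₂(0.1120) - 0.8880 × log₂(0.8880)
H(p) = 0.5059
C = 1 - 0.5059 = 0.4941 bits/use


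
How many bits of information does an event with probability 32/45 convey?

Information content I(x) = -log₂(p(x))
I = -log₂(32/45) = -log₂(0.7111)
I = 0.4919 bits


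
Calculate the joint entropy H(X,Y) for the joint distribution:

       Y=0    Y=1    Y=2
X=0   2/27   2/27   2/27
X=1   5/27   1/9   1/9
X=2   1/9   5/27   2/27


H(X,Y) = -Σ p(x,y) log₂ p(x,y)
  p(0,0)=2/27: -0.0741 × log₂(0.0741) = 0.2781
  p(0,1)=2/27: -0.0741 × log₂(0.0741) = 0.2781
  p(0,2)=2/27: -0.0741 × log₂(0.0741) = 0.2781
  p(1,0)=5/27: -0.1852 × log₂(0.1852) = 0.4505
  p(1,1)=1/9: -0.1111 × log₂(0.1111) = 0.3522
  p(1,2)=1/9: -0.1111 × log₂(0.1111) = 0.3522
  p(2,0)=1/9: -0.1111 × log₂(0.1111) = 0.3522
  p(2,1)=5/27: -0.1852 × log₂(0.1852) = 0.4505
  p(2,2)=2/27: -0.0741 × log₂(0.0741) = 0.2781
H(X,Y) = 3.0703 bits


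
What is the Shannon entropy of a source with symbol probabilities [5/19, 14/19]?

H(X) = -Σ p(x) log₂ p(x)
  -5/19 × log₂(5/19) = 0.5068
  -14/19 × log₂(14/19) = 0.3246
H(X) = 0.8315 bits
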